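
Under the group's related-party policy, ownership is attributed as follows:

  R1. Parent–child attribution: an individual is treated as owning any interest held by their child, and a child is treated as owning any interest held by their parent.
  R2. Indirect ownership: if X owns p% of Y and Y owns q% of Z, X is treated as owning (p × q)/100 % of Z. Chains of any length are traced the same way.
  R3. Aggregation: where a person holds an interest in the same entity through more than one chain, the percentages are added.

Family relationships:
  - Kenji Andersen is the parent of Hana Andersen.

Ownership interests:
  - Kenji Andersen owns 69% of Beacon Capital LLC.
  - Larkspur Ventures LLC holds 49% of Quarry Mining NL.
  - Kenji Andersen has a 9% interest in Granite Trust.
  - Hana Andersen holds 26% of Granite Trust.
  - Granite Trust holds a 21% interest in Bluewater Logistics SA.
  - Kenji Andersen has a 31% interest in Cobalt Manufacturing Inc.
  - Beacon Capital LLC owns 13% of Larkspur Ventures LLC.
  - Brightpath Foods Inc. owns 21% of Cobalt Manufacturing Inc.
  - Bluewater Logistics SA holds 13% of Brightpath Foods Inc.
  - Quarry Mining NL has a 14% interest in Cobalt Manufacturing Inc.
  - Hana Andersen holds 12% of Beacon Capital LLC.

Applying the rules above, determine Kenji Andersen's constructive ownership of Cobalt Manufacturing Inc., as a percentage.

31.923013%

By parent–child attribution (R1), Kenji Andersen is treated as also owning Hana Andersen's interest in Beacon Capital LLC, giving 69% + 12% = 81%.
By parent–child attribution (R1), Kenji Andersen is treated as also owning Hana Andersen's interest in Granite Trust, giving 9% + 26% = 35%.
Chain via Beacon Capital LLC → Larkspur Ventures LLC → Quarry Mining NL (R2): 81% × 13% × 49% × 14% = 0.722358% of Cobalt Manufacturing Inc.
Chain via Granite Trust → Bluewater Logistics SA → Brightpath Foods Inc. (R2): 35% × 21% × 13% × 21% = 0.200655% of Cobalt Manufacturing Inc.
Direct interest in Cobalt Manufacturing Inc: 31%.
Aggregating (R3): 0.722358% + 0.200655% + 31% = 31.923013%.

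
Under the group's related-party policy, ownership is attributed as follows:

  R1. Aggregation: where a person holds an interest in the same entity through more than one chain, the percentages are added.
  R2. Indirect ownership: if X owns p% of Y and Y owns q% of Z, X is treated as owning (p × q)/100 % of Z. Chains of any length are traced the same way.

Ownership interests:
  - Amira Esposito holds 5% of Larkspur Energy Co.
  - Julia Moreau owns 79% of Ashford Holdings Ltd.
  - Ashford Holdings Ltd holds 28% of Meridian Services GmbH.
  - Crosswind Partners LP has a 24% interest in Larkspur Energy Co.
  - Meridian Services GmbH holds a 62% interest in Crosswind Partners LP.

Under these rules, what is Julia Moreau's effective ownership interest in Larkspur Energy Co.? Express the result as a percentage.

3.291456%

Chain via Ashford Holdings Ltd → Meridian Services GmbH → Crosswind Partners LP (R2): 79% × 28% × 62% × 24% = 3.291456% of Larkspur Energy Co.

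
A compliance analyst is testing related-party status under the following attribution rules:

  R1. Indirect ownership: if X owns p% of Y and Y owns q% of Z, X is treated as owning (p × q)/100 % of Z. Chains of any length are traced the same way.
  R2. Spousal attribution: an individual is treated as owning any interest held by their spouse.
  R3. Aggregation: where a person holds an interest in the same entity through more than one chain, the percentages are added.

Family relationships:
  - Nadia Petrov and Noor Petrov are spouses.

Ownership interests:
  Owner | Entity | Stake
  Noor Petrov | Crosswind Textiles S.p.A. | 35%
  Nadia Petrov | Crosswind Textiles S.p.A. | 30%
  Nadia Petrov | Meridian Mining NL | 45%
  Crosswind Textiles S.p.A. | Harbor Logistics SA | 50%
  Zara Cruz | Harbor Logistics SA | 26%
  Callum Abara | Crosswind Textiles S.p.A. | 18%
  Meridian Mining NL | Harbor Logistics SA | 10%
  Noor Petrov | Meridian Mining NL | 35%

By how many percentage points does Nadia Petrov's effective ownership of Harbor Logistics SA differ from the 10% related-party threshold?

By spousal attribution (R2), Nadia Petrov is treated as also owning Noor Petrov's interest in Meridian Mining NL, giving 45% + 35% = 80%.
By spousal attribution (R2), Nadia Petrov is treated as also owning Noor Petrov's interest in Crosswind Textiles S.p.A, giving 30% + 35% = 65%.
Chain via Meridian Mining NL (R1): 80% × 10% = 8% of Harbor Logistics SA.
Chain via Crosswind Textiles S.p.A. (R1): 65% × 50% = 32.5% of Harbor Logistics SA.
Aggregating (R3): 8% + 32.5% = 40.5%.
40.5% exceeds the 10% threshold by 30.5 percentage points.

30.5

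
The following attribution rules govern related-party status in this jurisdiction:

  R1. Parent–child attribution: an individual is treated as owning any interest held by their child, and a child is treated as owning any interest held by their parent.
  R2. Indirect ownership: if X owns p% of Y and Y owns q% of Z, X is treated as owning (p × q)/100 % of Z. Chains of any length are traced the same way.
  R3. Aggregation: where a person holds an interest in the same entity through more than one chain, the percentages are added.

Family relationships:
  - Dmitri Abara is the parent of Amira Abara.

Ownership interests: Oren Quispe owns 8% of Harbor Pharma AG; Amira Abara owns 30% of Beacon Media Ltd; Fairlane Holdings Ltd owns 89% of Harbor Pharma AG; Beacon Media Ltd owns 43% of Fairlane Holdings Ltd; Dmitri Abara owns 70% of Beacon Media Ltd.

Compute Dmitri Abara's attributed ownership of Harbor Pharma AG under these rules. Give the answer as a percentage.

38.27%

By parent–child attribution (R1), Dmitri Abara is treated as also owning Amira Abara's interest in Beacon Media Ltd, giving 70% + 30% = 100%.
Chain via Beacon Media Ltd → Fairlane Holdings Ltd (R2): 100% × 43% × 89% = 38.27% of Harbor Pharma AG.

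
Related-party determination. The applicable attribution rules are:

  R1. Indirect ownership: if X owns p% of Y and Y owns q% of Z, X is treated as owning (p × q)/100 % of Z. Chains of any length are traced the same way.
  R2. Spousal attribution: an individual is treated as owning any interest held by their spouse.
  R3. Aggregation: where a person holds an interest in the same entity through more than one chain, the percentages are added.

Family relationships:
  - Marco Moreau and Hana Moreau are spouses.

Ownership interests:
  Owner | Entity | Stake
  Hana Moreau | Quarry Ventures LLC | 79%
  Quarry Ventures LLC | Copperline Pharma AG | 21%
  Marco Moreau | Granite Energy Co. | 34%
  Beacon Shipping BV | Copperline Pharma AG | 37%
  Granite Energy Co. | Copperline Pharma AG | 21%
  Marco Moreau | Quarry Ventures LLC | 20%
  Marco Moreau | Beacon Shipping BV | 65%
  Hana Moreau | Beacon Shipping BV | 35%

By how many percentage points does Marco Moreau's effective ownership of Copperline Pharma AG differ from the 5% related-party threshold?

By spousal attribution (R2), Marco Moreau is treated as also owning Hana Moreau's interest in Quarry Ventures LLC, giving 20% + 79% = 99%.
By spousal attribution (R2), Marco Moreau is treated as also owning Hana Moreau's interest in Beacon Shipping BV, giving 65% + 35% = 100%.
Chain via Quarry Ventures LLC (R1): 99% × 21% = 20.79% of Copperline Pharma AG.
Chain via Granite Energy Co. (R1): 34% × 21% = 7.14% of Copperline Pharma AG.
Chain via Beacon Shipping BV (R1): 100% × 37% = 37% of Copperline Pharma AG.
Aggregating (R3): 20.79% + 7.14% + 37% = 64.93%.
64.93% exceeds the 5% threshold by 59.93 percentage points.

59.93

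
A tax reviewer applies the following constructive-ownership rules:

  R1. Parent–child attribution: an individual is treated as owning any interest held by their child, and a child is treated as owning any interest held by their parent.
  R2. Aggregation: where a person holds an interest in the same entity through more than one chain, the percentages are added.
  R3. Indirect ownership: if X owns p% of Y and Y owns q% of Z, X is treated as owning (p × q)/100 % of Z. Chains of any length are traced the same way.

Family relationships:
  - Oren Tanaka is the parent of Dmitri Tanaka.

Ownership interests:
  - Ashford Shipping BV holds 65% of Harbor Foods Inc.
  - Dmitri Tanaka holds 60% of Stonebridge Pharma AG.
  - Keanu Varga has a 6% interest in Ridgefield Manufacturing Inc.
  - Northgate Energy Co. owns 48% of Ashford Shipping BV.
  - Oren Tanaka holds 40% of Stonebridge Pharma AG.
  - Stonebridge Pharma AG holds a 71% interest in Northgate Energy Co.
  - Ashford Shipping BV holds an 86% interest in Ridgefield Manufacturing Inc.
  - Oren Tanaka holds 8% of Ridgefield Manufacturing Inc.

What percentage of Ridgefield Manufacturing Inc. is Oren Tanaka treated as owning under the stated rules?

By parent–child attribution (R1), Oren Tanaka is treated as also owning Dmitri Tanaka's interest in Stonebridge Pharma AG, giving 40% + 60% = 100%.
Chain via Stonebridge Pharma AG → Northgate Energy Co. → Ashford Shipping BV (R3): 100% × 71% × 48% × 86% = 29.3088% of Ridgefield Manufacturing Inc.
Direct interest in Ridgefield Manufacturing Inc: 8%.
Aggregating (R2): 29.3088% + 8% = 37.3088%.

37.3088%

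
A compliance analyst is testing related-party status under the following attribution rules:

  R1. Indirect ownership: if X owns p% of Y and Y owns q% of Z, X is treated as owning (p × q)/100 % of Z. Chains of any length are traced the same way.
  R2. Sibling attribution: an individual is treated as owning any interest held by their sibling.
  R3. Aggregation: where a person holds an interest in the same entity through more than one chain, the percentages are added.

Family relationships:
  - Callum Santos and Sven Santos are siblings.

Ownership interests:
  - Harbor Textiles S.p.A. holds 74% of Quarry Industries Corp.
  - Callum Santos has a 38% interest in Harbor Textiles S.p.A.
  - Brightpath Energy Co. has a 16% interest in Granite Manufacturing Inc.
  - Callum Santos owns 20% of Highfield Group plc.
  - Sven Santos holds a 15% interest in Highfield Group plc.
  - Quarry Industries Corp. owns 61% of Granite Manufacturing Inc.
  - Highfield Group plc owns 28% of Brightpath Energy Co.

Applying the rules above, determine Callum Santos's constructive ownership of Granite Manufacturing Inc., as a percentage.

18.7212%

By sibling attribution (R2), Callum Santos is treated as also owning Sven Santos's interest in Highfield Group plc, giving 20% + 15% = 35%.
Chain via Highfield Group plc → Brightpath Energy Co. (R1): 35% × 28% × 16% = 1.568% of Granite Manufacturing Inc.
Chain via Harbor Textiles S.p.A. → Quarry Industries Corp. (R1): 38% × 74% × 61% = 17.1532% of Granite Manufacturing Inc.
Aggregating (R3): 1.568% + 17.1532% = 18.7212%.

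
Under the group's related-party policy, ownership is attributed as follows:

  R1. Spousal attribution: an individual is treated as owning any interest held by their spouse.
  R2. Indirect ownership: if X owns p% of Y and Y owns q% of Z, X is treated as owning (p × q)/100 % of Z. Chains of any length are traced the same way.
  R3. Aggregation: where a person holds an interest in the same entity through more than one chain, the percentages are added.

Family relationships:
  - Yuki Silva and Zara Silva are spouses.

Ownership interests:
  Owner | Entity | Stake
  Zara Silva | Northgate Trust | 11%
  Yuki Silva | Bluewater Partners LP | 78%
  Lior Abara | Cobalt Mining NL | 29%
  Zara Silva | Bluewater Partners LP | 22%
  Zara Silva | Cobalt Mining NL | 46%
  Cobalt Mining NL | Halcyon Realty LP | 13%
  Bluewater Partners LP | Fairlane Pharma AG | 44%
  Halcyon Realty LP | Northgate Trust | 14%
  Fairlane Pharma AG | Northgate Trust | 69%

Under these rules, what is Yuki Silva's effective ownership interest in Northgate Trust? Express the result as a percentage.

42.1972%

By spousal attribution (R1), Yuki Silva is treated as also owning Zara Silva's interest in Bluewater Partners LP, giving 78% + 22% = 100%.
By spousal attribution (R1), Yuki Silva is treated as owning Zara Silva's 46% interest in Cobalt Mining NL.
By spousal attribution (R1), Yuki Silva is treated as owning Zara Silva's 11% interest in Northgate Trust.
Chain via Bluewater Partners LP → Fairlane Pharma AG (R2): 100% × 44% × 69% = 30.36% of Northgate Trust.
Chain via Cobalt Mining NL → Halcyon Realty LP (R2): 46% × 13% × 14% = 0.8372% of Northgate Trust.
Direct interest in Northgate Trust: 11%.
Aggregating (R3): 30.36% + 0.8372% + 11% = 42.1972%.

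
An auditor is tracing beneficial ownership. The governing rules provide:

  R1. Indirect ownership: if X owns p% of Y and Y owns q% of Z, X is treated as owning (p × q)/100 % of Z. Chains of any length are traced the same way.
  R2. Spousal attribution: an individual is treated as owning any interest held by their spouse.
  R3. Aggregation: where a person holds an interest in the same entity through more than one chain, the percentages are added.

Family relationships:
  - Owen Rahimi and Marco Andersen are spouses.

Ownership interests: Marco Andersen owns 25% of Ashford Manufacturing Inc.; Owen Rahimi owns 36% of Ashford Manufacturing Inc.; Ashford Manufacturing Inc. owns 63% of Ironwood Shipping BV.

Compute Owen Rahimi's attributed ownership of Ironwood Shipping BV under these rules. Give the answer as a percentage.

38.43%

By spousal attribution (R2), Owen Rahimi is treated as also owning Marco Andersen's interest in Ashford Manufacturing Inc, giving 36% + 25% = 61%.
Chain via Ashford Manufacturing Inc. (R1): 61% × 63% = 38.43% of Ironwood Shipping BV.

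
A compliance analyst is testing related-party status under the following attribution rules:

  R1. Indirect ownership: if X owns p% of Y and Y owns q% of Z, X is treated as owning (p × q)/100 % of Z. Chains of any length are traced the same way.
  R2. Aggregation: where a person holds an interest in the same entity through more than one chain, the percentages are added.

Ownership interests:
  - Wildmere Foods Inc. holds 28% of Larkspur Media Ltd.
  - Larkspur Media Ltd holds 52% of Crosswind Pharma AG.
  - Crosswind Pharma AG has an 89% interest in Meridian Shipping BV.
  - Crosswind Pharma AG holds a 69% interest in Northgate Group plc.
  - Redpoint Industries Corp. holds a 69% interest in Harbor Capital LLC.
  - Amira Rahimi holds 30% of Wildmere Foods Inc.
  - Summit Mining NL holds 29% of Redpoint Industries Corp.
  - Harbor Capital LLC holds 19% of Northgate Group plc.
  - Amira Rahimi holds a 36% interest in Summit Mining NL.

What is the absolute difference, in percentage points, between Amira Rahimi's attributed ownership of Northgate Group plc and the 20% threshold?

15.617396

Chain via Wildmere Foods Inc. → Larkspur Media Ltd → Crosswind Pharma AG (R1): 30% × 28% × 52% × 69% = 3.01392% of Northgate Group plc.
Chain via Summit Mining NL → Redpoint Industries Corp. → Harbor Capital LLC (R1): 36% × 29% × 69% × 19% = 1.368684% of Northgate Group plc.
Aggregating (R2): 3.01392% + 1.368684% = 4.382604%.
4.382604% falls short of the 20% threshold by 15.617396 percentage points.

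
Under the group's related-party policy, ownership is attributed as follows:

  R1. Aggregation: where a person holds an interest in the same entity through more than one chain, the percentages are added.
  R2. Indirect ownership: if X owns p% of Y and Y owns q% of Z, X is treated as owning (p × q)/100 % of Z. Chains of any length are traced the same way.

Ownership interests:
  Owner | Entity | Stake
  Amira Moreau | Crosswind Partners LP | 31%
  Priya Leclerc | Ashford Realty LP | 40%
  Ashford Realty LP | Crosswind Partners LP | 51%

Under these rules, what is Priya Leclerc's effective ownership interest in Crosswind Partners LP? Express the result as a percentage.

Chain via Ashford Realty LP (R2): 40% × 51% = 20.4% of Crosswind Partners LP.

20.4%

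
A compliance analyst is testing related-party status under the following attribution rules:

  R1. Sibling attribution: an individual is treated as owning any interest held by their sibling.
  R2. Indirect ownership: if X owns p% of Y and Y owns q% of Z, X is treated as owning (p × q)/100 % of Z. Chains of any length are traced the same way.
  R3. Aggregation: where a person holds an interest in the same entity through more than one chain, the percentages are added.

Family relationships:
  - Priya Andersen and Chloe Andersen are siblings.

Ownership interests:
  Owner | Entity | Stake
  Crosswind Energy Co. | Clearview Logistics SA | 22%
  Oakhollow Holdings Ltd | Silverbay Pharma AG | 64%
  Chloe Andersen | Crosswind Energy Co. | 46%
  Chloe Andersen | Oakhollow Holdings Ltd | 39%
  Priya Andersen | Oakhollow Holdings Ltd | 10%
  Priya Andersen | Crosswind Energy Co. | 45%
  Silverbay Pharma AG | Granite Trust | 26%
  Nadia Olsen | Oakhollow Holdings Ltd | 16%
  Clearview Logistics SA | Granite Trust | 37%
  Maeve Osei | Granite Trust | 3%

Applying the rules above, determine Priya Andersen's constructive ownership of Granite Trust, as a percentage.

15.561%

By sibling attribution (R1), Priya Andersen is treated as also owning Chloe Andersen's interest in Oakhollow Holdings Ltd, giving 10% + 39% = 49%.
By sibling attribution (R1), Priya Andersen is treated as also owning Chloe Andersen's interest in Crosswind Energy Co, giving 45% + 46% = 91%.
Chain via Oakhollow Holdings Ltd → Silverbay Pharma AG (R2): 49% × 64% × 26% = 8.1536% of Granite Trust.
Chain via Crosswind Energy Co. → Clearview Logistics SA (R2): 91% × 22% × 37% = 7.4074% of Granite Trust.
Aggregating (R3): 8.1536% + 7.4074% = 15.561%.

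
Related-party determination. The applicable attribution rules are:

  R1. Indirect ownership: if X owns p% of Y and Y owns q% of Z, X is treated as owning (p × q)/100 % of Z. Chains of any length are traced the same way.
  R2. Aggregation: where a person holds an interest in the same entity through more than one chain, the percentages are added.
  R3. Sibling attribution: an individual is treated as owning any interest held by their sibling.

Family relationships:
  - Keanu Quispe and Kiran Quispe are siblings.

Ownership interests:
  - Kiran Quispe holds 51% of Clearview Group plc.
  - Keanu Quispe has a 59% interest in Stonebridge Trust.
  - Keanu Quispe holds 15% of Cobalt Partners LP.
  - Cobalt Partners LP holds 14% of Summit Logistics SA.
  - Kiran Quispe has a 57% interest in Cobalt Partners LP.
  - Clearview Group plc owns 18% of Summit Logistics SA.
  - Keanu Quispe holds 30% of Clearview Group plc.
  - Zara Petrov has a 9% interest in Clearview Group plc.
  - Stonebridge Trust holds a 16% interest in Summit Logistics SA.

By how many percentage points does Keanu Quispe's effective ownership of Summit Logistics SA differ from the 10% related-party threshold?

By sibling attribution (R3), Keanu Quispe is treated as also owning Kiran Quispe's interest in Cobalt Partners LP, giving 15% + 57% = 72%.
By sibling attribution (R3), Keanu Quispe is treated as also owning Kiran Quispe's interest in Clearview Group plc, giving 30% + 51% = 81%.
Chain via Stonebridge Trust (R1): 59% × 16% = 9.44% of Summit Logistics SA.
Chain via Cobalt Partners LP (R1): 72% × 14% = 10.08% of Summit Logistics SA.
Chain via Clearview Group plc (R1): 81% × 18% = 14.58% of Summit Logistics SA.
Aggregating (R2): 9.44% + 10.08% + 14.58% = 34.1%.
34.1% exceeds the 10% threshold by 24.1 percentage points.

24.1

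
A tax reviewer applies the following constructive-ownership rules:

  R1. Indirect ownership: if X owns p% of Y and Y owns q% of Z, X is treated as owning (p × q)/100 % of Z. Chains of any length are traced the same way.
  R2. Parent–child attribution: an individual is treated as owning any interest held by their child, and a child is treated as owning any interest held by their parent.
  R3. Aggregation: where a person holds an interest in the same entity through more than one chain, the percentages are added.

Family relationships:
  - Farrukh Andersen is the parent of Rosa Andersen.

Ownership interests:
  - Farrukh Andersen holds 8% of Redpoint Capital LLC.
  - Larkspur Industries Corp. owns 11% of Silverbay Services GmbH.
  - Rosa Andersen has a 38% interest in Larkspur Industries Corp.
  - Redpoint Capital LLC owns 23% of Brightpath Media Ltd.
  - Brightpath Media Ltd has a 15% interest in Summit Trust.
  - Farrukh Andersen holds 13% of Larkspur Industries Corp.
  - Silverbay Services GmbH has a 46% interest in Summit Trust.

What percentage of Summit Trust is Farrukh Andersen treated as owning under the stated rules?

2.8566%

By parent–child attribution (R2), Farrukh Andersen is treated as also owning Rosa Andersen's interest in Larkspur Industries Corp, giving 13% + 38% = 51%.
Chain via Larkspur Industries Corp. → Silverbay Services GmbH (R1): 51% × 11% × 46% = 2.5806% of Summit Trust.
Chain via Redpoint Capital LLC → Brightpath Media Ltd (R1): 8% × 23% × 15% = 0.276% of Summit Trust.
Aggregating (R3): 2.5806% + 0.276% = 2.8566%.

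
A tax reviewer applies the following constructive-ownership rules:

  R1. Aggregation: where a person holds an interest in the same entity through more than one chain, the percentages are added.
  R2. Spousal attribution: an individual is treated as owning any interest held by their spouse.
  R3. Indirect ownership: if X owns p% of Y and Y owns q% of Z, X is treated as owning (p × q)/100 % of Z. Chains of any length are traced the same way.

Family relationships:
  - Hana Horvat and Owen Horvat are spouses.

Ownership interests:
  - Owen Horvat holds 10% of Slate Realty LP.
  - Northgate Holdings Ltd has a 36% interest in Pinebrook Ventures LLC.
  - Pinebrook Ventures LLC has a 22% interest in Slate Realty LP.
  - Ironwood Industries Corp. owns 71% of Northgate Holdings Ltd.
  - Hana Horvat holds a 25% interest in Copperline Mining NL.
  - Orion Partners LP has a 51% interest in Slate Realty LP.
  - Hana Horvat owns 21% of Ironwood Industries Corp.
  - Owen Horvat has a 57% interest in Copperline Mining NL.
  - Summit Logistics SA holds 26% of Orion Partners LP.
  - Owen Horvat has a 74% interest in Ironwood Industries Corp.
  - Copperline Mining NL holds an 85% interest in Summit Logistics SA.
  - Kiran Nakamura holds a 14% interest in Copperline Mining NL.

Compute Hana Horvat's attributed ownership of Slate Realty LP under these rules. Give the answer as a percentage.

24.58426%

By spousal attribution (R2), Hana Horvat is treated as also owning Owen Horvat's interest in Ironwood Industries Corp, giving 21% + 74% = 95%.
By spousal attribution (R2), Hana Horvat is treated as also owning Owen Horvat's interest in Copperline Mining NL, giving 25% + 57% = 82%.
By spousal attribution (R2), Hana Horvat is treated as owning Owen Horvat's 10% interest in Slate Realty LP.
Chain via Ironwood Industries Corp. → Northgate Holdings Ltd → Pinebrook Ventures LLC (R3): 95% × 71% × 36% × 22% = 5.34204% of Slate Realty LP.
Chain via Copperline Mining NL → Summit Logistics SA → Orion Partners LP (R3): 82% × 85% × 26% × 51% = 9.24222% of Slate Realty LP.
Direct interest in Slate Realty LP: 10%.
Aggregating (R1): 5.34204% + 9.24222% + 10% = 24.58426%.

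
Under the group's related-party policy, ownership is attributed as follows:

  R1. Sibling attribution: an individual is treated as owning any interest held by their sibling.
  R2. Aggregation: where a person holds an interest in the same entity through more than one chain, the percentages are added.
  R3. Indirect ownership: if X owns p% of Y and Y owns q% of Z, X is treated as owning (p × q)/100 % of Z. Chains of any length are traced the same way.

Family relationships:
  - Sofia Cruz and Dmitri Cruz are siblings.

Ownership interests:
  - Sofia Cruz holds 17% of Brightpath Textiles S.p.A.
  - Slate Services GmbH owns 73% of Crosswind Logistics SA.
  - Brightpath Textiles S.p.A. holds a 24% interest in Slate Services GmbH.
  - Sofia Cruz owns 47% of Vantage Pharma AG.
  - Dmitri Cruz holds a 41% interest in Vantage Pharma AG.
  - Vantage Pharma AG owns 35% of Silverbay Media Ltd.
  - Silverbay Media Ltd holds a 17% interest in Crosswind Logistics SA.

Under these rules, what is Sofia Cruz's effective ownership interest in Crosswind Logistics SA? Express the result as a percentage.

8.2144%

By sibling attribution (R1), Sofia Cruz is treated as also owning Dmitri Cruz's interest in Vantage Pharma AG, giving 47% + 41% = 88%.
Chain via Vantage Pharma AG → Silverbay Media Ltd (R3): 88% × 35% × 17% = 5.236% of Crosswind Logistics SA.
Chain via Brightpath Textiles S.p.A. → Slate Services GmbH (R3): 17% × 24% × 73% = 2.9784% of Crosswind Logistics SA.
Aggregating (R2): 5.236% + 2.9784% = 8.2144%.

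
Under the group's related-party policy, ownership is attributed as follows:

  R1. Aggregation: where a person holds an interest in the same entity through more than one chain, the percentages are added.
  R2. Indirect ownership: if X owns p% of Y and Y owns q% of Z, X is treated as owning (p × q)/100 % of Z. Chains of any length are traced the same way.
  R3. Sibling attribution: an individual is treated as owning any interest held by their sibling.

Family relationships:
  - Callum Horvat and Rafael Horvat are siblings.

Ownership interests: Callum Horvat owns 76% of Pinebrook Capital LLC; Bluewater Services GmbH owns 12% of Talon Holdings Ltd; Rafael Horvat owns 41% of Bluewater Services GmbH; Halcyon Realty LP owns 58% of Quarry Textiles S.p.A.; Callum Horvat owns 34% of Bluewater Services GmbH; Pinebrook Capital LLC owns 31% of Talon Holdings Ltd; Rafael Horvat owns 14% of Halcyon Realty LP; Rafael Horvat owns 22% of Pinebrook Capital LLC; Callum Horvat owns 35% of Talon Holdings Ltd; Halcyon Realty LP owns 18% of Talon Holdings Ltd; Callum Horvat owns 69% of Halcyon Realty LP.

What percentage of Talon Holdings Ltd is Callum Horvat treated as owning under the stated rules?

89.32%

By sibling attribution (R3), Callum Horvat is treated as also owning Rafael Horvat's interest in Bluewater Services GmbH, giving 34% + 41% = 75%.
By sibling attribution (R3), Callum Horvat is treated as also owning Rafael Horvat's interest in Pinebrook Capital LLC, giving 76% + 22% = 98%.
By sibling attribution (R3), Callum Horvat is treated as also owning Rafael Horvat's interest in Halcyon Realty LP, giving 69% + 14% = 83%.
Chain via Bluewater Services GmbH (R2): 75% × 12% = 9% of Talon Holdings Ltd.
Chain via Pinebrook Capital LLC (R2): 98% × 31% = 30.38% of Talon Holdings Ltd.
Chain via Halcyon Realty LP (R2): 83% × 18% = 14.94% of Talon Holdings Ltd.
Direct interest in Talon Holdings Ltd: 35%.
Aggregating (R1): 9% + 30.38% + 14.94% + 35% = 89.32%.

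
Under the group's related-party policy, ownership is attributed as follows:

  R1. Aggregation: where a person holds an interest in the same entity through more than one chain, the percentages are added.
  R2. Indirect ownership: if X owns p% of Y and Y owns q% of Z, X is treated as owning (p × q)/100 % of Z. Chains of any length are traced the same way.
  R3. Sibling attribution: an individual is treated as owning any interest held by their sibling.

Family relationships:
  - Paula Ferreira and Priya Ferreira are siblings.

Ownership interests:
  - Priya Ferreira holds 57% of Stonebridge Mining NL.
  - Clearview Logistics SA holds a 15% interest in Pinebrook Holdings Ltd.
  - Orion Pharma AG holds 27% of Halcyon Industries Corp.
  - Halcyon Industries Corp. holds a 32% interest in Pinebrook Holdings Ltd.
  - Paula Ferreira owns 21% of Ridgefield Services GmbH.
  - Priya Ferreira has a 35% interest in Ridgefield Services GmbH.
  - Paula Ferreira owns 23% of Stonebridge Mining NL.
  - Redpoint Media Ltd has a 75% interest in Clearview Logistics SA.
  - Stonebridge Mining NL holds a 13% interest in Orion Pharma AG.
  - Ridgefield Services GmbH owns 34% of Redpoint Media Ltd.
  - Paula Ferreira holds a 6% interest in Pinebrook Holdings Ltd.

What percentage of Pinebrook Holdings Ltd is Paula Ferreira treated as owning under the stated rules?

9.04056%

By sibling attribution (R3), Paula Ferreira is treated as also owning Priya Ferreira's interest in Ridgefield Services GmbH, giving 21% + 35% = 56%.
By sibling attribution (R3), Paula Ferreira is treated as also owning Priya Ferreira's interest in Stonebridge Mining NL, giving 23% + 57% = 80%.
Chain via Ridgefield Services GmbH → Redpoint Media Ltd → Clearview Logistics SA (R2): 56% × 34% × 75% × 15% = 2.142% of Pinebrook Holdings Ltd.
Chain via Stonebridge Mining NL → Orion Pharma AG → Halcyon Industries Corp. (R2): 80% × 13% × 27% × 32% = 0.89856% of Pinebrook Holdings Ltd.
Direct interest in Pinebrook Holdings Ltd: 6%.
Aggregating (R1): 2.142% + 0.89856% + 6% = 9.04056%.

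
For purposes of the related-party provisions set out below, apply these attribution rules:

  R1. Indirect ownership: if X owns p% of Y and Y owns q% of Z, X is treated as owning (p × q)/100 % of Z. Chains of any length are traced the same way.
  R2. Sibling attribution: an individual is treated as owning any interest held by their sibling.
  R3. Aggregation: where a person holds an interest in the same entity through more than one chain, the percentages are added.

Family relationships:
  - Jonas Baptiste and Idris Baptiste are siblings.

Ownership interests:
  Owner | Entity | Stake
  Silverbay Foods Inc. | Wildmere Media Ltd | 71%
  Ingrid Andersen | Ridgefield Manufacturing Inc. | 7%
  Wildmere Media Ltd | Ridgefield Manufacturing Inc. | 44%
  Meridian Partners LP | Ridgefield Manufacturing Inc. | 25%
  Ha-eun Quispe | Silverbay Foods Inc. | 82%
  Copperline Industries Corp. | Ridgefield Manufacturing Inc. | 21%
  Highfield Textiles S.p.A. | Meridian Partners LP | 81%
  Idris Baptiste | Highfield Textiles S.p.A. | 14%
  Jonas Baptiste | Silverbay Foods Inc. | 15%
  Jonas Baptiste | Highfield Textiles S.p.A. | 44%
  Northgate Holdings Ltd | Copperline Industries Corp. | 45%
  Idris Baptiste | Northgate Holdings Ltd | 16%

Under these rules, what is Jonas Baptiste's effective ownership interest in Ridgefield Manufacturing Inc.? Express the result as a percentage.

17.943%

By sibling attribution (R2), Jonas Baptiste is treated as also owning Idris Baptiste's interest in Highfield Textiles S.p.A, giving 44% + 14% = 58%.
By sibling attribution (R2), Jonas Baptiste is treated as owning Idris Baptiste's 16% interest in Northgate Holdings Ltd.
Chain via Silverbay Foods Inc. → Wildmere Media Ltd (R1): 15% × 71% × 44% = 4.686% of Ridgefield Manufacturing Inc.
Chain via Highfield Textiles S.p.A. → Meridian Partners LP (R1): 58% × 81% × 25% = 11.745% of Ridgefield Manufacturing Inc.
Chain via Northgate Holdings Ltd → Copperline Industries Corp. (R1): 16% × 45% × 21% = 1.512% of Ridgefield Manufacturing Inc.
Aggregating (R3): 4.686% + 11.745% + 1.512% = 17.943%.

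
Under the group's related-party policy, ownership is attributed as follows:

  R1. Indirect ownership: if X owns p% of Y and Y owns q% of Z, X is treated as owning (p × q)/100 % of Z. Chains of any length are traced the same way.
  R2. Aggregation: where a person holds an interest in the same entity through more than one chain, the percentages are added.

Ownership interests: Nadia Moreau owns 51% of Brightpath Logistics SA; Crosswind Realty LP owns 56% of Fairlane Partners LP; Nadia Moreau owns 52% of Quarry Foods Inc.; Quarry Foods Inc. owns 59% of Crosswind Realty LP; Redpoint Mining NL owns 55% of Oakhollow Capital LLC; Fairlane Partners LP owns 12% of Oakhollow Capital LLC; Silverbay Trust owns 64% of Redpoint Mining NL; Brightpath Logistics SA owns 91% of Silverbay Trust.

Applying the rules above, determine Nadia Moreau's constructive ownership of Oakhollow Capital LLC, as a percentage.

18.398016%

Chain via Brightpath Logistics SA → Silverbay Trust → Redpoint Mining NL (R1): 51% × 91% × 64% × 55% = 16.33632% of Oakhollow Capital LLC.
Chain via Quarry Foods Inc. → Crosswind Realty LP → Fairlane Partners LP (R1): 52% × 59% × 56% × 12% = 2.061696% of Oakhollow Capital LLC.
Aggregating (R2): 16.33632% + 2.061696% = 18.398016%.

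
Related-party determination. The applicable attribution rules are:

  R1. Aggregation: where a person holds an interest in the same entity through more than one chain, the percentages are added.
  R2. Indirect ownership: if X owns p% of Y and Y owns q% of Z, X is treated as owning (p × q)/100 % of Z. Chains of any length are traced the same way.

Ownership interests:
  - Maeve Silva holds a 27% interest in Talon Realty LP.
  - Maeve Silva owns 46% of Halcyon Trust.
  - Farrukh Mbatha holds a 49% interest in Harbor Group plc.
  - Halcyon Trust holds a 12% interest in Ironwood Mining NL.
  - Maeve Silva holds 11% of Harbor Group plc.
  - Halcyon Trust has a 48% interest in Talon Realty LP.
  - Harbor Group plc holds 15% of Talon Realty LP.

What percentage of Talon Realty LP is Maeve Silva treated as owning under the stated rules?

50.73%

Chain via Harbor Group plc (R2): 11% × 15% = 1.65% of Talon Realty LP.
Chain via Halcyon Trust (R2): 46% × 48% = 22.08% of Talon Realty LP.
Direct interest in Talon Realty LP: 27%.
Aggregating (R1): 1.65% + 22.08% + 27% = 50.73%.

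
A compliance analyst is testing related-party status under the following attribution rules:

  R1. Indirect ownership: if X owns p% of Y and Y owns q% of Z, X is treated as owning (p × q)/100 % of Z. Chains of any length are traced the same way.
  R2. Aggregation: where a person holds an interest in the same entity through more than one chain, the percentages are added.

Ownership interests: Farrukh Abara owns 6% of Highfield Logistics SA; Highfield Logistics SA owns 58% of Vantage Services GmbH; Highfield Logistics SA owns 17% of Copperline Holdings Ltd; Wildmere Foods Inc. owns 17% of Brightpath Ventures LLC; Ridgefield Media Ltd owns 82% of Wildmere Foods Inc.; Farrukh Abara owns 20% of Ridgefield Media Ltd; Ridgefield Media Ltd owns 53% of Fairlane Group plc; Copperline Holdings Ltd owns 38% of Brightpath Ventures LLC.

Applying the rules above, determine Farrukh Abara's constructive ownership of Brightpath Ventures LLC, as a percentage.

Chain via Highfield Logistics SA → Copperline Holdings Ltd (R1): 6% × 17% × 38% = 0.3876% of Brightpath Ventures LLC.
Chain via Ridgefield Media Ltd → Wildmere Foods Inc. (R1): 20% × 82% × 17% = 2.788% of Brightpath Ventures LLC.
Aggregating (R2): 0.3876% + 2.788% = 3.1756%.

3.1756%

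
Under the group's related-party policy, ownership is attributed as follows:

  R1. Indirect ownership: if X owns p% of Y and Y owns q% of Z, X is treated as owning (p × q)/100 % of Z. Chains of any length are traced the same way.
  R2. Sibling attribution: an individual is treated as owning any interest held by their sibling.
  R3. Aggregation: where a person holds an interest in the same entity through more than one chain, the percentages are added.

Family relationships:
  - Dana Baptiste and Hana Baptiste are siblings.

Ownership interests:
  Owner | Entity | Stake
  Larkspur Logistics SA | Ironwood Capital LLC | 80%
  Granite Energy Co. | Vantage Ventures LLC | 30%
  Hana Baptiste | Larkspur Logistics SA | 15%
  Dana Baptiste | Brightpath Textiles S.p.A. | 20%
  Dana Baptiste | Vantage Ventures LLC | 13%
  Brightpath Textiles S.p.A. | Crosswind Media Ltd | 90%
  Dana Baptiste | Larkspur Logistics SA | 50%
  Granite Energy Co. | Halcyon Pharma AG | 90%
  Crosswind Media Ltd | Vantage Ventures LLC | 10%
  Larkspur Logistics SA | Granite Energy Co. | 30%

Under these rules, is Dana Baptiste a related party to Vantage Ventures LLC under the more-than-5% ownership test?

By sibling attribution (R2), Dana Baptiste is treated as also owning Hana Baptiste's interest in Larkspur Logistics SA, giving 50% + 15% = 65%.
Chain via Brightpath Textiles S.p.A. → Crosswind Media Ltd (R1): 20% × 90% × 10% = 1.8% of Vantage Ventures LLC.
Chain via Larkspur Logistics SA → Granite Energy Co. (R1): 65% × 30% × 30% = 5.85% of Vantage Ventures LLC.
Direct interest in Vantage Ventures LLC: 13%.
Aggregating (R3): 1.8% + 5.85% + 13% = 20.65%.
20.65% exceeds the 5% threshold, so Dana is a related party to Vantage Ventures LLC.

Yes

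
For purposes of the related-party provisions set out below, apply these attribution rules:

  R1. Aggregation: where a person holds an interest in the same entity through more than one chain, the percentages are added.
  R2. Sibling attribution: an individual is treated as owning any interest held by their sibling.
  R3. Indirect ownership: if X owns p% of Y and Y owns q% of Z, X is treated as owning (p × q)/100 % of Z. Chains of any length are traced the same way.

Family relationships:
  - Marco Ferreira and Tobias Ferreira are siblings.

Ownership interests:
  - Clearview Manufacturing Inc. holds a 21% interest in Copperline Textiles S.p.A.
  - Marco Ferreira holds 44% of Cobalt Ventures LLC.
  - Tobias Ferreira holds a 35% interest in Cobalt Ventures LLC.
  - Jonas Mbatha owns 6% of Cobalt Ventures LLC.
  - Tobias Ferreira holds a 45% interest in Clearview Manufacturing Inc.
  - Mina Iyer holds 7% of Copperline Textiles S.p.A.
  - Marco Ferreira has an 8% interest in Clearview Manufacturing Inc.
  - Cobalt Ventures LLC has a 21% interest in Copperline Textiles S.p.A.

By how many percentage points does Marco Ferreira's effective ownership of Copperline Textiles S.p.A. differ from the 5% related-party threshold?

22.72

By sibling attribution (R2), Marco Ferreira is treated as also owning Tobias Ferreira's interest in Cobalt Ventures LLC, giving 44% + 35% = 79%.
By sibling attribution (R2), Marco Ferreira is treated as also owning Tobias Ferreira's interest in Clearview Manufacturing Inc, giving 8% + 45% = 53%.
Chain via Cobalt Ventures LLC (R3): 79% × 21% = 16.59% of Copperline Textiles S.p.A.
Chain via Clearview Manufacturing Inc. (R3): 53% × 21% = 11.13% of Copperline Textiles S.p.A.
Aggregating (R1): 16.59% + 11.13% = 27.72%.
27.72% exceeds the 5% threshold by 22.72 percentage points.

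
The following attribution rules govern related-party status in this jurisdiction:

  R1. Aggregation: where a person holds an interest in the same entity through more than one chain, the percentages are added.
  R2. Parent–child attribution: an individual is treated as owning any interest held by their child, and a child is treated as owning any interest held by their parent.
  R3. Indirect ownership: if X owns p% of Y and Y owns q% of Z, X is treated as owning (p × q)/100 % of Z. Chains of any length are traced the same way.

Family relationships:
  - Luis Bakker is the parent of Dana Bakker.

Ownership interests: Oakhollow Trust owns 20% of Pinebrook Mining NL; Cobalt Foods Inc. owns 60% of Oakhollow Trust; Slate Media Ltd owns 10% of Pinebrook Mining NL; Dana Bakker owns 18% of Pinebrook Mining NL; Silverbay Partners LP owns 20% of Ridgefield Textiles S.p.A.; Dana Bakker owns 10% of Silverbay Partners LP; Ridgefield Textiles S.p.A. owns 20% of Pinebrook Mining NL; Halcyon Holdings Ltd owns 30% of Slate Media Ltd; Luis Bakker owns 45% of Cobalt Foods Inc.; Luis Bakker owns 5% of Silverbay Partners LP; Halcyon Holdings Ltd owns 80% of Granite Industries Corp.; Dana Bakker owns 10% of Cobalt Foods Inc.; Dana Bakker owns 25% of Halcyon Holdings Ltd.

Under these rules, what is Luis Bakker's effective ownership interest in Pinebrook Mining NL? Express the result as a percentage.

25.95%

By parent–child attribution (R2), Luis Bakker is treated as also owning Dana Bakker's interest in Silverbay Partners LP, giving 5% + 10% = 15%.
By parent–child attribution (R2), Luis Bakker is treated as also owning Dana Bakker's interest in Cobalt Foods Inc, giving 45% + 10% = 55%.
By parent–child attribution (R2), Luis Bakker is treated as owning Dana Bakker's 25% interest in Halcyon Holdings Ltd.
By parent–child attribution (R2), Luis Bakker is treated as owning Dana Bakker's 18% interest in Pinebrook Mining NL.
Chain via Silverbay Partners LP → Ridgefield Textiles S.p.A. (R3): 15% × 20% × 20% = 0.6% of Pinebrook Mining NL.
Chain via Cobalt Foods Inc. → Oakhollow Trust (R3): 55% × 60% × 20% = 6.6% of Pinebrook Mining NL.
Chain via Halcyon Holdings Ltd → Slate Media Ltd (R3): 25% × 30% × 10% = 0.75% of Pinebrook Mining NL.
Direct interest in Pinebrook Mining NL: 18%.
Aggregating (R1): 0.6% + 6.6% + 0.75% + 18% = 25.95%.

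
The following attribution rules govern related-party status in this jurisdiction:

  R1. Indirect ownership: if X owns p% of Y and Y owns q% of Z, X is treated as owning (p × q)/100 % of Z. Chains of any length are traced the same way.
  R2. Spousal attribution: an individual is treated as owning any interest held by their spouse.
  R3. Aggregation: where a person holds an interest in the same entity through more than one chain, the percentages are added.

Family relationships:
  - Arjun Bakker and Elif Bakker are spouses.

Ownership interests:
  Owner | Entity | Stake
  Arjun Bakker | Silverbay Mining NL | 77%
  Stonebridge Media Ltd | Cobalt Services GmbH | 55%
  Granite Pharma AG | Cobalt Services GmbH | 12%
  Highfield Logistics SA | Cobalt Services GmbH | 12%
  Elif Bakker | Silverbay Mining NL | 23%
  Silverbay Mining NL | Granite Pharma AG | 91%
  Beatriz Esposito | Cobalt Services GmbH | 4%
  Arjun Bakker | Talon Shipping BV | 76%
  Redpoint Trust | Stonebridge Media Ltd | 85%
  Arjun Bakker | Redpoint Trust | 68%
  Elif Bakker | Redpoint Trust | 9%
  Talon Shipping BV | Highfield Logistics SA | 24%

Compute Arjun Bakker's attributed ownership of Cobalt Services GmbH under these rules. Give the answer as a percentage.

By spousal attribution (R2), Arjun Bakker is treated as also owning Elif Bakker's interest in Silverbay Mining NL, giving 77% + 23% = 100%.
By spousal attribution (R2), Arjun Bakker is treated as also owning Elif Bakker's interest in Redpoint Trust, giving 68% + 9% = 77%.
Chain via Talon Shipping BV → Highfield Logistics SA (R1): 76% × 24% × 12% = 2.1888% of Cobalt Services GmbH.
Chain via Silverbay Mining NL → Granite Pharma AG (R1): 100% × 91% × 12% = 10.92% of Cobalt Services GmbH.
Chain via Redpoint Trust → Stonebridge Media Ltd (R1): 77% × 85% × 55% = 35.9975% of Cobalt Services GmbH.
Aggregating (R3): 2.1888% + 10.92% + 35.9975% = 49.1063%.

49.1063%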